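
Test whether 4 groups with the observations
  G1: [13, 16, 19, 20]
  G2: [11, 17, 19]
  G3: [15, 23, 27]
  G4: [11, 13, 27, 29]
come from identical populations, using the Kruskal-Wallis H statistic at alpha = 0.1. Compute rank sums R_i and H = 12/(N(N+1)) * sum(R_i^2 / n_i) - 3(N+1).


Step 1: Combine all N = 14 observations and assign midranks.
sorted (value, group, rank): (11,G2,1.5), (11,G4,1.5), (13,G1,3.5), (13,G4,3.5), (15,G3,5), (16,G1,6), (17,G2,7), (19,G1,8.5), (19,G2,8.5), (20,G1,10), (23,G3,11), (27,G3,12.5), (27,G4,12.5), (29,G4,14)
Step 2: Sum ranks within each group.
R_1 = 28 (n_1 = 4)
R_2 = 17 (n_2 = 3)
R_3 = 28.5 (n_3 = 3)
R_4 = 31.5 (n_4 = 4)
Step 3: H = 12/(N(N+1)) * sum(R_i^2/n_i) - 3(N+1)
     = 12/(14*15) * (28^2/4 + 17^2/3 + 28.5^2/3 + 31.5^2/4) - 3*15
     = 0.057143 * 811.146 - 45
     = 1.351190.
Step 4: Ties present; correction factor C = 1 - 24/(14^3 - 14) = 0.991209. Corrected H = 1.351190 / 0.991209 = 1.363174.
Step 5: Under H0, H ~ chi^2(3); p-value = 0.714189.
Step 6: alpha = 0.1. fail to reject H0.

H = 1.3632, df = 3, p = 0.714189, fail to reject H0.


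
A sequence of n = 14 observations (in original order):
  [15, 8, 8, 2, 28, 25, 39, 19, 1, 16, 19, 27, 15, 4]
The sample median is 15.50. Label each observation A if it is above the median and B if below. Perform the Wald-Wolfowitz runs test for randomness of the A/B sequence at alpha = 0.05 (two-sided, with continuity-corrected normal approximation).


Step 1: Compute median = 15.50; label A = above, B = below.
Labels in order: BBBBAAAABAAABB  (n_A = 7, n_B = 7)
Step 2: Count runs R = 5.
Step 3: Under H0 (random ordering), E[R] = 2*n_A*n_B/(n_A+n_B) + 1 = 2*7*7/14 + 1 = 8.0000.
        Var[R] = 2*n_A*n_B*(2*n_A*n_B - n_A - n_B) / ((n_A+n_B)^2 * (n_A+n_B-1)) = 8232/2548 = 3.2308.
        SD[R] = 1.7974.
Step 4: Continuity-corrected z = (R + 0.5 - E[R]) / SD[R] = (5 + 0.5 - 8.0000) / 1.7974 = -1.3909.
Step 5: Two-sided p-value via normal approximation = 2*(1 - Phi(|z|)) = 0.164264.
Step 6: alpha = 0.05. fail to reject H0.

R = 5, z = -1.3909, p = 0.164264, fail to reject H0.


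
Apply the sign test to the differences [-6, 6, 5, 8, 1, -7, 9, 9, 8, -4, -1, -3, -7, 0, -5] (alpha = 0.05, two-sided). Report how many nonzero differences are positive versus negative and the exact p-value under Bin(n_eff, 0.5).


Step 1: Discard zero differences. Original n = 15; n_eff = number of nonzero differences = 14.
Nonzero differences (with sign): -6, +6, +5, +8, +1, -7, +9, +9, +8, -4, -1, -3, -7, -5
Step 2: Count signs: positive = 7, negative = 7.
Step 3: Under H0: P(positive) = 0.5, so the number of positives S ~ Bin(14, 0.5).
Step 4: Two-sided exact p-value = sum of Bin(14,0.5) probabilities at or below the observed probability = 1.000000.
Step 5: alpha = 0.05. fail to reject H0.

n_eff = 14, pos = 7, neg = 7, p = 1.000000, fail to reject H0.


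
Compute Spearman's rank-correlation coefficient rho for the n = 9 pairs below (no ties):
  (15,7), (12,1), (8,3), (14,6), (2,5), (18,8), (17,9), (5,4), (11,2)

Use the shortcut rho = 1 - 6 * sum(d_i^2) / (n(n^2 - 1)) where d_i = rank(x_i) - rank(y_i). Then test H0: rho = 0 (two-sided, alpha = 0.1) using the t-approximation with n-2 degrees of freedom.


Step 1: Rank x and y separately (midranks; no ties here).
rank(x): 15->7, 12->5, 8->3, 14->6, 2->1, 18->9, 17->8, 5->2, 11->4
rank(y): 7->7, 1->1, 3->3, 6->6, 5->5, 8->8, 9->9, 4->4, 2->2
Step 2: d_i = R_x(i) - R_y(i); compute d_i^2.
  (7-7)^2=0, (5-1)^2=16, (3-3)^2=0, (6-6)^2=0, (1-5)^2=16, (9-8)^2=1, (8-9)^2=1, (2-4)^2=4, (4-2)^2=4
sum(d^2) = 42.
Step 3: rho = 1 - 6*42 / (9*(9^2 - 1)) = 1 - 252/720 = 0.650000.
Step 4: Under H0, t = rho * sqrt((n-2)/(1-rho^2)) = 2.2630 ~ t(7).
Step 5: Two-sided p-value from the t-distribution with 7 df = 0.058073.
Step 6: alpha = 0.1. reject H0.

rho = 0.6500, p = 0.058073, reject H0 at alpha = 0.1.


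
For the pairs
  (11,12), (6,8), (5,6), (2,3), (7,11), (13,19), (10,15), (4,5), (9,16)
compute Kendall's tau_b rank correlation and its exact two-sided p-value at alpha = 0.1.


Step 1: Enumerate the 36 unordered pairs (i,j) with i<j and classify each by sign(x_j-x_i) * sign(y_j-y_i).
  (1,2):dx=-5,dy=-4->C; (1,3):dx=-6,dy=-6->C; (1,4):dx=-9,dy=-9->C; (1,5):dx=-4,dy=-1->C
  (1,6):dx=+2,dy=+7->C; (1,7):dx=-1,dy=+3->D; (1,8):dx=-7,dy=-7->C; (1,9):dx=-2,dy=+4->D
  (2,3):dx=-1,dy=-2->C; (2,4):dx=-4,dy=-5->C; (2,5):dx=+1,dy=+3->C; (2,6):dx=+7,dy=+11->C
  (2,7):dx=+4,dy=+7->C; (2,8):dx=-2,dy=-3->C; (2,9):dx=+3,dy=+8->C; (3,4):dx=-3,dy=-3->C
  (3,5):dx=+2,dy=+5->C; (3,6):dx=+8,dy=+13->C; (3,7):dx=+5,dy=+9->C; (3,8):dx=-1,dy=-1->C
  (3,9):dx=+4,dy=+10->C; (4,5):dx=+5,dy=+8->C; (4,6):dx=+11,dy=+16->C; (4,7):dx=+8,dy=+12->C
  (4,8):dx=+2,dy=+2->C; (4,9):dx=+7,dy=+13->C; (5,6):dx=+6,dy=+8->C; (5,7):dx=+3,dy=+4->C
  (5,8):dx=-3,dy=-6->C; (5,9):dx=+2,dy=+5->C; (6,7):dx=-3,dy=-4->C; (6,8):dx=-9,dy=-14->C
  (6,9):dx=-4,dy=-3->C; (7,8):dx=-6,dy=-10->C; (7,9):dx=-1,dy=+1->D; (8,9):dx=+5,dy=+11->C
Step 2: C = 33, D = 3, total pairs = 36.
Step 3: tau = (C - D)/(n(n-1)/2) = (33 - 3)/36 = 0.833333.
Step 4: Exact two-sided p-value (enumerate n! = 362880 permutations of y under H0): p = 0.000854.
Step 5: alpha = 0.1. reject H0.

tau_b = 0.8333 (C=33, D=3), p = 0.000854, reject H0.


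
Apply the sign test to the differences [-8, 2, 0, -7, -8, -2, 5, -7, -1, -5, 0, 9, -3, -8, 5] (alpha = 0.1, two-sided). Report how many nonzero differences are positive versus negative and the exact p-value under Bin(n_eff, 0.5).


Step 1: Discard zero differences. Original n = 15; n_eff = number of nonzero differences = 13.
Nonzero differences (with sign): -8, +2, -7, -8, -2, +5, -7, -1, -5, +9, -3, -8, +5
Step 2: Count signs: positive = 4, negative = 9.
Step 3: Under H0: P(positive) = 0.5, so the number of positives S ~ Bin(13, 0.5).
Step 4: Two-sided exact p-value = sum of Bin(13,0.5) probabilities at or below the observed probability = 0.266846.
Step 5: alpha = 0.1. fail to reject H0.

n_eff = 13, pos = 4, neg = 9, p = 0.266846, fail to reject H0.


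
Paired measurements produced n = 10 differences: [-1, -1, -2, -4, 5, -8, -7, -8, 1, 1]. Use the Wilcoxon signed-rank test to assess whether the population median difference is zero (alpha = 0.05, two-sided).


Step 1: Drop any zero differences (none here) and take |d_i|.
|d| = [1, 1, 2, 4, 5, 8, 7, 8, 1, 1]
Step 2: Midrank |d_i| (ties get averaged ranks).
ranks: |1|->2.5, |1|->2.5, |2|->5, |4|->6, |5|->7, |8|->9.5, |7|->8, |8|->9.5, |1|->2.5, |1|->2.5
Step 3: Attach original signs; sum ranks with positive sign and with negative sign.
W+ = 7 + 2.5 + 2.5 = 12
W- = 2.5 + 2.5 + 5 + 6 + 9.5 + 8 + 9.5 = 43
(Check: W+ + W- = 55 should equal n(n+1)/2 = 55.)
Step 4: Test statistic W = min(W+, W-) = 12.
Step 5: Ties in |d|, so use the tie-corrected normal approximation.
        E[W] = n(n+1)/4 = 10*11/4 = 27.5.
        Tie groups: |d|=1 (t=4), |d|=8 (t=2); sum(t^3 - t) = 66.
        Var[W] = n(n+1)(2n+1)/24 - sum(t^3-t)/48 = 2310/24 - 66/48 = 94.875.
        z = (W - E[W]) / sqrt(Var[W]) = (12 - 27.5) / 9.7404 = -1.5913.
        Two-sided p = 2*Phi(z) = 0.111539.
Step 6: alpha = 0.05. fail to reject H0.

W+ = 12, W- = 43, W = min = 12, p = 0.111539, fail to reject H0.


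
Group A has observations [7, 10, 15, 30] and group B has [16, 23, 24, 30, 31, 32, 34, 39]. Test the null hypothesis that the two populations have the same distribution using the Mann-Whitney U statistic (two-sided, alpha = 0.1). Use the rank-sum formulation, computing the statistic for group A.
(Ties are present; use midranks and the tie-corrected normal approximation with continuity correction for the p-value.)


Step 1: Combine and sort all 12 observations; assign midranks.
sorted (value, group): (7,X), (10,X), (15,X), (16,Y), (23,Y), (24,Y), (30,X), (30,Y), (31,Y), (32,Y), (34,Y), (39,Y)
ranks: 7->1, 10->2, 15->3, 16->4, 23->5, 24->6, 30->7.5, 30->7.5, 31->9, 32->10, 34->11, 39->12
Step 2: Rank sum for X: R1 = 1 + 2 + 3 + 7.5 = 13.5.
Step 3: U_X = R1 - n1(n1+1)/2 = 13.5 - 4*5/2 = 13.5 - 10 = 3.5.
       U_Y = n1*n2 - U_X = 32 - 3.5 = 28.5.
Step 4: Ties are present, so use the tie-corrected normal approximation (with continuity correction) for the p-value.
Step 5: p-value = 0.041184; compare to alpha = 0.1. reject H0.

U_X = 3.5, p = 0.041184, reject H0 at alpha = 0.1.


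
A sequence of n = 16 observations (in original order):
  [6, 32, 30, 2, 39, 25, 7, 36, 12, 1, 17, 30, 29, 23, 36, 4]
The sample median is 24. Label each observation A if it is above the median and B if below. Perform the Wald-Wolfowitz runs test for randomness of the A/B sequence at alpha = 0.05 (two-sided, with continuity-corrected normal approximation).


Step 1: Compute median = 24; label A = above, B = below.
Labels in order: BAABAABABBBAABAB  (n_A = 8, n_B = 8)
Step 2: Count runs R = 11.
Step 3: Under H0 (random ordering), E[R] = 2*n_A*n_B/(n_A+n_B) + 1 = 2*8*8/16 + 1 = 9.0000.
        Var[R] = 2*n_A*n_B*(2*n_A*n_B - n_A - n_B) / ((n_A+n_B)^2 * (n_A+n_B-1)) = 14336/3840 = 3.7333.
        SD[R] = 1.9322.
Step 4: Continuity-corrected z = (R - 0.5 - E[R]) / SD[R] = (11 - 0.5 - 9.0000) / 1.9322 = 0.7763.
Step 5: Two-sided p-value via normal approximation = 2*(1 - Phi(|z|)) = 0.437558.
Step 6: alpha = 0.05. fail to reject H0.

R = 11, z = 0.7763, p = 0.437558, fail to reject H0.


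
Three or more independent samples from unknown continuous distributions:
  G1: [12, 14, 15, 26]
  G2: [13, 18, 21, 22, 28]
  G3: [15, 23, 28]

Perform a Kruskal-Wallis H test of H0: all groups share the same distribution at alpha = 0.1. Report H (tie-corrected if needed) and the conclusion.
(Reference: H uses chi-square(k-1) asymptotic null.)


Step 1: Combine all N = 12 observations and assign midranks.
sorted (value, group, rank): (12,G1,1), (13,G2,2), (14,G1,3), (15,G1,4.5), (15,G3,4.5), (18,G2,6), (21,G2,7), (22,G2,8), (23,G3,9), (26,G1,10), (28,G2,11.5), (28,G3,11.5)
Step 2: Sum ranks within each group.
R_1 = 18.5 (n_1 = 4)
R_2 = 34.5 (n_2 = 5)
R_3 = 25 (n_3 = 3)
Step 3: H = 12/(N(N+1)) * sum(R_i^2/n_i) - 3(N+1)
     = 12/(12*13) * (18.5^2/4 + 34.5^2/5 + 25^2/3) - 3*13
     = 0.076923 * 531.946 - 39
     = 1.918910.
Step 4: Ties present; correction factor C = 1 - 12/(12^3 - 12) = 0.993007. Corrected H = 1.918910 / 0.993007 = 1.932424.
Step 5: Under H0, H ~ chi^2(2); p-value = 0.380522.
Step 6: alpha = 0.1. fail to reject H0.

H = 1.9324, df = 2, p = 0.380522, fail to reject H0.


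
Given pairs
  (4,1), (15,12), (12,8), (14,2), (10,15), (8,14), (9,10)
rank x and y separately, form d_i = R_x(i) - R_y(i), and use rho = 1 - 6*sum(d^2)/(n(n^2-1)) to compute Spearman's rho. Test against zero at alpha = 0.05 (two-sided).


Step 1: Rank x and y separately (midranks; no ties here).
rank(x): 4->1, 15->7, 12->5, 14->6, 10->4, 8->2, 9->3
rank(y): 1->1, 12->5, 8->3, 2->2, 15->7, 14->6, 10->4
Step 2: d_i = R_x(i) - R_y(i); compute d_i^2.
  (1-1)^2=0, (7-5)^2=4, (5-3)^2=4, (6-2)^2=16, (4-7)^2=9, (2-6)^2=16, (3-4)^2=1
sum(d^2) = 50.
Step 3: rho = 1 - 6*50 / (7*(7^2 - 1)) = 1 - 300/336 = 0.107143.
Step 4: Under H0, t = rho * sqrt((n-2)/(1-rho^2)) = 0.2410 ~ t(5).
Step 5: Two-sided p-value from the t-distribution with 5 df = 0.819151.
Step 6: alpha = 0.05. fail to reject H0.

rho = 0.1071, p = 0.819151, fail to reject H0 at alpha = 0.05.


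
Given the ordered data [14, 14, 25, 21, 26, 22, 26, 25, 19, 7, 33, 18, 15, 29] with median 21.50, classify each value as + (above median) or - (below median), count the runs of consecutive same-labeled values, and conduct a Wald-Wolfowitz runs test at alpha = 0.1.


Step 1: Compute median = 21.50; label A = above, B = below.
Labels in order: BBABAAAABBABBA  (n_A = 7, n_B = 7)
Step 2: Count runs R = 8.
Step 3: Under H0 (random ordering), E[R] = 2*n_A*n_B/(n_A+n_B) + 1 = 2*7*7/14 + 1 = 8.0000.
        Var[R] = 2*n_A*n_B*(2*n_A*n_B - n_A - n_B) / ((n_A+n_B)^2 * (n_A+n_B-1)) = 8232/2548 = 3.2308.
        SD[R] = 1.7974.
Step 4: R = E[R], so z = 0 with no continuity correction.
Step 5: Two-sided p-value via normal approximation = 2*(1 - Phi(|z|)) = 1.000000.
Step 6: alpha = 0.1. fail to reject H0.

R = 8, z = 0.0000, p = 1.000000, fail to reject H0.


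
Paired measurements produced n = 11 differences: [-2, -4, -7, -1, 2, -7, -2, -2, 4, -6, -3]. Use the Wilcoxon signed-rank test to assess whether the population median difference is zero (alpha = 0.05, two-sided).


Step 1: Drop any zero differences (none here) and take |d_i|.
|d| = [2, 4, 7, 1, 2, 7, 2, 2, 4, 6, 3]
Step 2: Midrank |d_i| (ties get averaged ranks).
ranks: |2|->3.5, |4|->7.5, |7|->10.5, |1|->1, |2|->3.5, |7|->10.5, |2|->3.5, |2|->3.5, |4|->7.5, |6|->9, |3|->6
Step 3: Attach original signs; sum ranks with positive sign and with negative sign.
W+ = 3.5 + 7.5 = 11
W- = 3.5 + 7.5 + 10.5 + 1 + 10.5 + 3.5 + 3.5 + 9 + 6 = 55
(Check: W+ + W- = 66 should equal n(n+1)/2 = 66.)
Step 4: Test statistic W = min(W+, W-) = 11.
Step 5: Ties in |d|, so use the tie-corrected normal approximation.
        E[W] = n(n+1)/4 = 11*12/4 = 33.
        Tie groups: |d|=2 (t=4), |d|=4 (t=2), |d|=7 (t=2); sum(t^3 - t) = 72.
        Var[W] = n(n+1)(2n+1)/24 - sum(t^3-t)/48 = 3036/24 - 72/48 = 125.
        z = (W - E[W]) / sqrt(Var[W]) = (11 - 33) / 11.1803 = -1.9677.
        Two-sided p = 2*Phi(z) = 0.049098.
Step 6: alpha = 0.05. reject H0.

W+ = 11, W- = 55, W = min = 11, p = 0.049098, reject H0.


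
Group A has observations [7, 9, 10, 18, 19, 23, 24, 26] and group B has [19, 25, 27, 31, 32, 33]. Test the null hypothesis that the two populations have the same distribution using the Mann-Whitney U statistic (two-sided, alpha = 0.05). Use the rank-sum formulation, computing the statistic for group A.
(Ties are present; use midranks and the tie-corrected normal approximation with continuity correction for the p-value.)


Step 1: Combine and sort all 14 observations; assign midranks.
sorted (value, group): (7,X), (9,X), (10,X), (18,X), (19,X), (19,Y), (23,X), (24,X), (25,Y), (26,X), (27,Y), (31,Y), (32,Y), (33,Y)
ranks: 7->1, 9->2, 10->3, 18->4, 19->5.5, 19->5.5, 23->7, 24->8, 25->9, 26->10, 27->11, 31->12, 32->13, 33->14
Step 2: Rank sum for X: R1 = 1 + 2 + 3 + 4 + 5.5 + 7 + 8 + 10 = 40.5.
Step 3: U_X = R1 - n1(n1+1)/2 = 40.5 - 8*9/2 = 40.5 - 36 = 4.5.
       U_Y = n1*n2 - U_X = 48 - 4.5 = 43.5.
Step 4: Ties are present, so use the tie-corrected normal approximation (with continuity correction) for the p-value.
Step 5: p-value = 0.014065; compare to alpha = 0.05. reject H0.

U_X = 4.5, p = 0.014065, reject H0 at alpha = 0.05.


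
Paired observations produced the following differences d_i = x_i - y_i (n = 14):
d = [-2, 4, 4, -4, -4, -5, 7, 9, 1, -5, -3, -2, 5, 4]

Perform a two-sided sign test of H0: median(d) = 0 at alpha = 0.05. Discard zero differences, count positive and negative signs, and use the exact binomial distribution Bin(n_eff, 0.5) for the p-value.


Step 1: Discard zero differences. Original n = 14; n_eff = number of nonzero differences = 14.
Nonzero differences (with sign): -2, +4, +4, -4, -4, -5, +7, +9, +1, -5, -3, -2, +5, +4
Step 2: Count signs: positive = 7, negative = 7.
Step 3: Under H0: P(positive) = 0.5, so the number of positives S ~ Bin(14, 0.5).
Step 4: Two-sided exact p-value = sum of Bin(14,0.5) probabilities at or below the observed probability = 1.000000.
Step 5: alpha = 0.05. fail to reject H0.

n_eff = 14, pos = 7, neg = 7, p = 1.000000, fail to reject H0.


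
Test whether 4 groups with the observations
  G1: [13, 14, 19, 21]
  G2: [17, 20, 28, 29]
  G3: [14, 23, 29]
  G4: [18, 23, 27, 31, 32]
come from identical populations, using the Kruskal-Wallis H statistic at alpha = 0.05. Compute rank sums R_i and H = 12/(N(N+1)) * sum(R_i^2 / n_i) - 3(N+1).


Step 1: Combine all N = 16 observations and assign midranks.
sorted (value, group, rank): (13,G1,1), (14,G1,2.5), (14,G3,2.5), (17,G2,4), (18,G4,5), (19,G1,6), (20,G2,7), (21,G1,8), (23,G3,9.5), (23,G4,9.5), (27,G4,11), (28,G2,12), (29,G2,13.5), (29,G3,13.5), (31,G4,15), (32,G4,16)
Step 2: Sum ranks within each group.
R_1 = 17.5 (n_1 = 4)
R_2 = 36.5 (n_2 = 4)
R_3 = 25.5 (n_3 = 3)
R_4 = 56.5 (n_4 = 5)
Step 3: H = 12/(N(N+1)) * sum(R_i^2/n_i) - 3(N+1)
     = 12/(16*17) * (17.5^2/4 + 36.5^2/4 + 25.5^2/3 + 56.5^2/5) - 3*17
     = 0.044118 * 1264.83 - 51
     = 4.801103.
Step 4: Ties present; correction factor C = 1 - 18/(16^3 - 16) = 0.995588. Corrected H = 4.801103 / 0.995588 = 4.822378.
Step 5: Under H0, H ~ chi^2(3); p-value = 0.185275.
Step 6: alpha = 0.05. fail to reject H0.

H = 4.8224, df = 3, p = 0.185275, fail to reject H0.


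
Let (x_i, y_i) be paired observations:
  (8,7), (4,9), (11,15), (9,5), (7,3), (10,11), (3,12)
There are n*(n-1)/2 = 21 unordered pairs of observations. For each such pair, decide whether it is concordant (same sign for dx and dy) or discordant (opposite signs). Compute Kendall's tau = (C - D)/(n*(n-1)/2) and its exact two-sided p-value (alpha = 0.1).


Step 1: Enumerate the 21 unordered pairs (i,j) with i<j and classify each by sign(x_j-x_i) * sign(y_j-y_i).
  (1,2):dx=-4,dy=+2->D; (1,3):dx=+3,dy=+8->C; (1,4):dx=+1,dy=-2->D; (1,5):dx=-1,dy=-4->C
  (1,6):dx=+2,dy=+4->C; (1,7):dx=-5,dy=+5->D; (2,3):dx=+7,dy=+6->C; (2,4):dx=+5,dy=-4->D
  (2,5):dx=+3,dy=-6->D; (2,6):dx=+6,dy=+2->C; (2,7):dx=-1,dy=+3->D; (3,4):dx=-2,dy=-10->C
  (3,5):dx=-4,dy=-12->C; (3,6):dx=-1,dy=-4->C; (3,7):dx=-8,dy=-3->C; (4,5):dx=-2,dy=-2->C
  (4,6):dx=+1,dy=+6->C; (4,7):dx=-6,dy=+7->D; (5,6):dx=+3,dy=+8->C; (5,7):dx=-4,dy=+9->D
  (6,7):dx=-7,dy=+1->D
Step 2: C = 12, D = 9, total pairs = 21.
Step 3: tau = (C - D)/(n(n-1)/2) = (12 - 9)/21 = 0.142857.
Step 4: Exact two-sided p-value (enumerate n! = 5040 permutations of y under H0): p = 0.772619.
Step 5: alpha = 0.1. fail to reject H0.

tau_b = 0.1429 (C=12, D=9), p = 0.772619, fail to reject H0.


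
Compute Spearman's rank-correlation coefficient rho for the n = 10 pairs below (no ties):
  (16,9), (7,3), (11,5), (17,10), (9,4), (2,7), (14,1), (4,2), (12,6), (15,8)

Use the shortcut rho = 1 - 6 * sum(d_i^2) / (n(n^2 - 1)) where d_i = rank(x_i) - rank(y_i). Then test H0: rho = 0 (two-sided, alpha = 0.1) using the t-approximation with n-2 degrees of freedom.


Step 1: Rank x and y separately (midranks; no ties here).
rank(x): 16->9, 7->3, 11->5, 17->10, 9->4, 2->1, 14->7, 4->2, 12->6, 15->8
rank(y): 9->9, 3->3, 5->5, 10->10, 4->4, 7->7, 1->1, 2->2, 6->6, 8->8
Step 2: d_i = R_x(i) - R_y(i); compute d_i^2.
  (9-9)^2=0, (3-3)^2=0, (5-5)^2=0, (10-10)^2=0, (4-4)^2=0, (1-7)^2=36, (7-1)^2=36, (2-2)^2=0, (6-6)^2=0, (8-8)^2=0
sum(d^2) = 72.
Step 3: rho = 1 - 6*72 / (10*(10^2 - 1)) = 1 - 432/990 = 0.563636.
Step 4: Under H0, t = rho * sqrt((n-2)/(1-rho^2)) = 1.9300 ~ t(8).
Step 5: Two-sided p-value from the t-distribution with 8 df = 0.089724.
Step 6: alpha = 0.1. reject H0.

rho = 0.5636, p = 0.089724, reject H0 at alpha = 0.1.


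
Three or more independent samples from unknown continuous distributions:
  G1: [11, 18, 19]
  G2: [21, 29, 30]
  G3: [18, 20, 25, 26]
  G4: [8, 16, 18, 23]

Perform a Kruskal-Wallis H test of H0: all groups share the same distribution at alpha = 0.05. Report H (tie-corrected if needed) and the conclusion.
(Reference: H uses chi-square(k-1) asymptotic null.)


Step 1: Combine all N = 14 observations and assign midranks.
sorted (value, group, rank): (8,G4,1), (11,G1,2), (16,G4,3), (18,G1,5), (18,G3,5), (18,G4,5), (19,G1,7), (20,G3,8), (21,G2,9), (23,G4,10), (25,G3,11), (26,G3,12), (29,G2,13), (30,G2,14)
Step 2: Sum ranks within each group.
R_1 = 14 (n_1 = 3)
R_2 = 36 (n_2 = 3)
R_3 = 36 (n_3 = 4)
R_4 = 19 (n_4 = 4)
Step 3: H = 12/(N(N+1)) * sum(R_i^2/n_i) - 3(N+1)
     = 12/(14*15) * (14^2/3 + 36^2/3 + 36^2/4 + 19^2/4) - 3*15
     = 0.057143 * 911.583 - 45
     = 7.090476.
Step 4: Ties present; correction factor C = 1 - 24/(14^3 - 14) = 0.991209. Corrected H = 7.090476 / 0.991209 = 7.153363.
Step 5: Under H0, H ~ chi^2(3); p-value = 0.067167.
Step 6: alpha = 0.05. fail to reject H0.

H = 7.1534, df = 3, p = 0.067167, fail to reject H0.


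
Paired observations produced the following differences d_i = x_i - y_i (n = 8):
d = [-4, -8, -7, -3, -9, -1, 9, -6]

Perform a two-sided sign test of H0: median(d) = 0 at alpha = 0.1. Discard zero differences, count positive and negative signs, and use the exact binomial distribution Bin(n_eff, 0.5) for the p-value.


Step 1: Discard zero differences. Original n = 8; n_eff = number of nonzero differences = 8.
Nonzero differences (with sign): -4, -8, -7, -3, -9, -1, +9, -6
Step 2: Count signs: positive = 1, negative = 7.
Step 3: Under H0: P(positive) = 0.5, so the number of positives S ~ Bin(8, 0.5).
Step 4: Two-sided exact p-value = sum of Bin(8,0.5) probabilities at or below the observed probability = 0.070312.
Step 5: alpha = 0.1. reject H0.

n_eff = 8, pos = 1, neg = 7, p = 0.070312, reject H0.


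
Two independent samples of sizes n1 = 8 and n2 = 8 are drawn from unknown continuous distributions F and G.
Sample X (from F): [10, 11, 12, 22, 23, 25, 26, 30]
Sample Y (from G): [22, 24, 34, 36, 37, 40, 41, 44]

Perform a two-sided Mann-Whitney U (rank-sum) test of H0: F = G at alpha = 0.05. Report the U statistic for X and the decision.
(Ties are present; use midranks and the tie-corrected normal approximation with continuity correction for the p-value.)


Step 1: Combine and sort all 16 observations; assign midranks.
sorted (value, group): (10,X), (11,X), (12,X), (22,X), (22,Y), (23,X), (24,Y), (25,X), (26,X), (30,X), (34,Y), (36,Y), (37,Y), (40,Y), (41,Y), (44,Y)
ranks: 10->1, 11->2, 12->3, 22->4.5, 22->4.5, 23->6, 24->7, 25->8, 26->9, 30->10, 34->11, 36->12, 37->13, 40->14, 41->15, 44->16
Step 2: Rank sum for X: R1 = 1 + 2 + 3 + 4.5 + 6 + 8 + 9 + 10 = 43.5.
Step 3: U_X = R1 - n1(n1+1)/2 = 43.5 - 8*9/2 = 43.5 - 36 = 7.5.
       U_Y = n1*n2 - U_X = 64 - 7.5 = 56.5.
Step 4: Ties are present, so use the tie-corrected normal approximation (with continuity correction) for the p-value.
Step 5: p-value = 0.011657; compare to alpha = 0.05. reject H0.

U_X = 7.5, p = 0.011657, reject H0 at alpha = 0.05.


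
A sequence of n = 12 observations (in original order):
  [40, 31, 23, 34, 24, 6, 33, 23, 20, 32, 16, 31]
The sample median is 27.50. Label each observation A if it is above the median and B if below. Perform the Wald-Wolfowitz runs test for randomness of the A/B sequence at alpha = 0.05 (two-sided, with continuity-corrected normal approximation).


Step 1: Compute median = 27.50; label A = above, B = below.
Labels in order: AABABBABBABA  (n_A = 6, n_B = 6)
Step 2: Count runs R = 9.
Step 3: Under H0 (random ordering), E[R] = 2*n_A*n_B/(n_A+n_B) + 1 = 2*6*6/12 + 1 = 7.0000.
        Var[R] = 2*n_A*n_B*(2*n_A*n_B - n_A - n_B) / ((n_A+n_B)^2 * (n_A+n_B-1)) = 4320/1584 = 2.7273.
        SD[R] = 1.6514.
Step 4: Continuity-corrected z = (R - 0.5 - E[R]) / SD[R] = (9 - 0.5 - 7.0000) / 1.6514 = 0.9083.
Step 5: Two-sided p-value via normal approximation = 2*(1 - Phi(|z|)) = 0.363722.
Step 6: alpha = 0.05. fail to reject H0.

R = 9, z = 0.9083, p = 0.363722, fail to reject H0.


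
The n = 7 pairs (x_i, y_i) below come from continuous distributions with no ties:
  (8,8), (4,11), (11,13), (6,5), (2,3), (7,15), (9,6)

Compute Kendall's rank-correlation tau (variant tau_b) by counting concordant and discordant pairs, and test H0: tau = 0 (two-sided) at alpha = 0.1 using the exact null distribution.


Step 1: Enumerate the 21 unordered pairs (i,j) with i<j and classify each by sign(x_j-x_i) * sign(y_j-y_i).
  (1,2):dx=-4,dy=+3->D; (1,3):dx=+3,dy=+5->C; (1,4):dx=-2,dy=-3->C; (1,5):dx=-6,dy=-5->C
  (1,6):dx=-1,dy=+7->D; (1,7):dx=+1,dy=-2->D; (2,3):dx=+7,dy=+2->C; (2,4):dx=+2,dy=-6->D
  (2,5):dx=-2,dy=-8->C; (2,6):dx=+3,dy=+4->C; (2,7):dx=+5,dy=-5->D; (3,4):dx=-5,dy=-8->C
  (3,5):dx=-9,dy=-10->C; (3,6):dx=-4,dy=+2->D; (3,7):dx=-2,dy=-7->C; (4,5):dx=-4,dy=-2->C
  (4,6):dx=+1,dy=+10->C; (4,7):dx=+3,dy=+1->C; (5,6):dx=+5,dy=+12->C; (5,7):dx=+7,dy=+3->C
  (6,7):dx=+2,dy=-9->D
Step 2: C = 14, D = 7, total pairs = 21.
Step 3: tau = (C - D)/(n(n-1)/2) = (14 - 7)/21 = 0.333333.
Step 4: Exact two-sided p-value (enumerate n! = 5040 permutations of y under H0): p = 0.381349.
Step 5: alpha = 0.1. fail to reject H0.

tau_b = 0.3333 (C=14, D=7), p = 0.381349, fail to reject H0.


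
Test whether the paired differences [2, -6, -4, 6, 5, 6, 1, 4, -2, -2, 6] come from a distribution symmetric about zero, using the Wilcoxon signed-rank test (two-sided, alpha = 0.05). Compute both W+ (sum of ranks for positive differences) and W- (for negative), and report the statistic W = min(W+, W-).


Step 1: Drop any zero differences (none here) and take |d_i|.
|d| = [2, 6, 4, 6, 5, 6, 1, 4, 2, 2, 6]
Step 2: Midrank |d_i| (ties get averaged ranks).
ranks: |2|->3, |6|->9.5, |4|->5.5, |6|->9.5, |5|->7, |6|->9.5, |1|->1, |4|->5.5, |2|->3, |2|->3, |6|->9.5
Step 3: Attach original signs; sum ranks with positive sign and with negative sign.
W+ = 3 + 9.5 + 7 + 9.5 + 1 + 5.5 + 9.5 = 45
W- = 9.5 + 5.5 + 3 + 3 = 21
(Check: W+ + W- = 66 should equal n(n+1)/2 = 66.)
Step 4: Test statistic W = min(W+, W-) = 21.
Step 5: Ties in |d|, so use the tie-corrected normal approximation.
        E[W] = n(n+1)/4 = 11*12/4 = 33.
        Tie groups: |d|=2 (t=3), |d|=4 (t=2), |d|=6 (t=4); sum(t^3 - t) = 90.
        Var[W] = n(n+1)(2n+1)/24 - sum(t^3-t)/48 = 3036/24 - 90/48 = 124.625.
        z = (W - E[W]) / sqrt(Var[W]) = (21 - 33) / 11.1636 = -1.0749.
        Two-sided p = 2*Phi(z) = 0.282408.
Step 6: alpha = 0.05. fail to reject H0.

W+ = 45, W- = 21, W = min = 21, p = 0.282408, fail to reject H0.


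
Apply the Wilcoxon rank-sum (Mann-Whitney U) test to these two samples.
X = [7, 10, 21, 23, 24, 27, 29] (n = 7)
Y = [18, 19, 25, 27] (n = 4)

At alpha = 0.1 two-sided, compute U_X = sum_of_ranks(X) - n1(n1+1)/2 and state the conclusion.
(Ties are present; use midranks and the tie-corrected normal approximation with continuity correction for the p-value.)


Step 1: Combine and sort all 11 observations; assign midranks.
sorted (value, group): (7,X), (10,X), (18,Y), (19,Y), (21,X), (23,X), (24,X), (25,Y), (27,X), (27,Y), (29,X)
ranks: 7->1, 10->2, 18->3, 19->4, 21->5, 23->6, 24->7, 25->8, 27->9.5, 27->9.5, 29->11
Step 2: Rank sum for X: R1 = 1 + 2 + 5 + 6 + 7 + 9.5 + 11 = 41.5.
Step 3: U_X = R1 - n1(n1+1)/2 = 41.5 - 7*8/2 = 41.5 - 28 = 13.5.
       U_Y = n1*n2 - U_X = 28 - 13.5 = 14.5.
Step 4: Ties are present, so use the tie-corrected normal approximation (with continuity correction) for the p-value.
Step 5: p-value = 1.000000; compare to alpha = 0.1. fail to reject H0.

U_X = 13.5, p = 1.000000, fail to reject H0 at alpha = 0.1.


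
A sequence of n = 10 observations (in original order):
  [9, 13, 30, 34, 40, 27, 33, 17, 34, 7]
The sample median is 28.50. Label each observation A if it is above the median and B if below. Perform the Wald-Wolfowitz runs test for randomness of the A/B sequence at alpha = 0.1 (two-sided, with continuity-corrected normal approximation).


Step 1: Compute median = 28.50; label A = above, B = below.
Labels in order: BBAAABABAB  (n_A = 5, n_B = 5)
Step 2: Count runs R = 7.
Step 3: Under H0 (random ordering), E[R] = 2*n_A*n_B/(n_A+n_B) + 1 = 2*5*5/10 + 1 = 6.0000.
        Var[R] = 2*n_A*n_B*(2*n_A*n_B - n_A - n_B) / ((n_A+n_B)^2 * (n_A+n_B-1)) = 2000/900 = 2.2222.
        SD[R] = 1.4907.
Step 4: Continuity-corrected z = (R - 0.5 - E[R]) / SD[R] = (7 - 0.5 - 6.0000) / 1.4907 = 0.3354.
Step 5: Two-sided p-value via normal approximation = 2*(1 - Phi(|z|)) = 0.737316.
Step 6: alpha = 0.1. fail to reject H0.

R = 7, z = 0.3354, p = 0.737316, fail to reject H0.


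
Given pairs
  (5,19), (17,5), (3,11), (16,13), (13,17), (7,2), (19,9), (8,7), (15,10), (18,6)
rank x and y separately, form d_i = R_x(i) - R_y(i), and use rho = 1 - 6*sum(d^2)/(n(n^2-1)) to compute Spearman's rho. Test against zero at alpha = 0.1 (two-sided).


Step 1: Rank x and y separately (midranks; no ties here).
rank(x): 5->2, 17->8, 3->1, 16->7, 13->5, 7->3, 19->10, 8->4, 15->6, 18->9
rank(y): 19->10, 5->2, 11->7, 13->8, 17->9, 2->1, 9->5, 7->4, 10->6, 6->3
Step 2: d_i = R_x(i) - R_y(i); compute d_i^2.
  (2-10)^2=64, (8-2)^2=36, (1-7)^2=36, (7-8)^2=1, (5-9)^2=16, (3-1)^2=4, (10-5)^2=25, (4-4)^2=0, (6-6)^2=0, (9-3)^2=36
sum(d^2) = 218.
Step 3: rho = 1 - 6*218 / (10*(10^2 - 1)) = 1 - 1308/990 = -0.321212.
Step 4: Under H0, t = rho * sqrt((n-2)/(1-rho^2)) = -0.9594 ~ t(8).
Step 5: Two-sided p-value from the t-distribution with 8 df = 0.365468.
Step 6: alpha = 0.1. fail to reject H0.

rho = -0.3212, p = 0.365468, fail to reject H0 at alpha = 0.1.


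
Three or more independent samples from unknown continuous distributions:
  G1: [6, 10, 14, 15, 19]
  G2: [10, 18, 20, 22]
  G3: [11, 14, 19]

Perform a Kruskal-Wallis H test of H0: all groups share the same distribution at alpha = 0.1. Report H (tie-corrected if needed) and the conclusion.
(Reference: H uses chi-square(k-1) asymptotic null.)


Step 1: Combine all N = 12 observations and assign midranks.
sorted (value, group, rank): (6,G1,1), (10,G1,2.5), (10,G2,2.5), (11,G3,4), (14,G1,5.5), (14,G3,5.5), (15,G1,7), (18,G2,8), (19,G1,9.5), (19,G3,9.5), (20,G2,11), (22,G2,12)
Step 2: Sum ranks within each group.
R_1 = 25.5 (n_1 = 5)
R_2 = 33.5 (n_2 = 4)
R_3 = 19 (n_3 = 3)
Step 3: H = 12/(N(N+1)) * sum(R_i^2/n_i) - 3(N+1)
     = 12/(12*13) * (25.5^2/5 + 33.5^2/4 + 19^2/3) - 3*13
     = 0.076923 * 530.946 - 39
     = 1.841987.
Step 4: Ties present; correction factor C = 1 - 18/(12^3 - 12) = 0.989510. Corrected H = 1.841987 / 0.989510 = 1.861514.
Step 5: Under H0, H ~ chi^2(2); p-value = 0.394255.
Step 6: alpha = 0.1. fail to reject H0.

H = 1.8615, df = 2, p = 0.394255, fail to reject H0.


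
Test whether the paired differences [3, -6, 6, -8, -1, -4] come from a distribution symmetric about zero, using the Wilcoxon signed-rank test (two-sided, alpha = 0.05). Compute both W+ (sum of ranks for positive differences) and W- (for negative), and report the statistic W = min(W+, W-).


Step 1: Drop any zero differences (none here) and take |d_i|.
|d| = [3, 6, 6, 8, 1, 4]
Step 2: Midrank |d_i| (ties get averaged ranks).
ranks: |3|->2, |6|->4.5, |6|->4.5, |8|->6, |1|->1, |4|->3
Step 3: Attach original signs; sum ranks with positive sign and with negative sign.
W+ = 2 + 4.5 = 6.5
W- = 4.5 + 6 + 1 + 3 = 14.5
(Check: W+ + W- = 21 should equal n(n+1)/2 = 21.)
Step 4: Test statistic W = min(W+, W-) = 6.5.
Step 5: Ties in |d|, so use the tie-corrected normal approximation.
        E[W] = n(n+1)/4 = 6*7/4 = 10.5.
        Tie groups: |d|=6 (t=2); sum(t^3 - t) = 6.
        Var[W] = n(n+1)(2n+1)/24 - sum(t^3-t)/48 = 546/24 - 6/48 = 22.625.
        z = (W - E[W]) / sqrt(Var[W]) = (6.5 - 10.5) / 4.7566 = -0.8409.
        Two-sided p = 2*Phi(z) = 0.400381.
Step 6: alpha = 0.05. fail to reject H0.

W+ = 6.5, W- = 14.5, W = min = 6.5, p = 0.400381, fail to reject H0.


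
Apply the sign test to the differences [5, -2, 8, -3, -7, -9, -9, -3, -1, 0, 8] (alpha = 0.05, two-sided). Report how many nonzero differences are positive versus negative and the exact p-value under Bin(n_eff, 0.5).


Step 1: Discard zero differences. Original n = 11; n_eff = number of nonzero differences = 10.
Nonzero differences (with sign): +5, -2, +8, -3, -7, -9, -9, -3, -1, +8
Step 2: Count signs: positive = 3, negative = 7.
Step 3: Under H0: P(positive) = 0.5, so the number of positives S ~ Bin(10, 0.5).
Step 4: Two-sided exact p-value = sum of Bin(10,0.5) probabilities at or below the observed probability = 0.343750.
Step 5: alpha = 0.05. fail to reject H0.

n_eff = 10, pos = 3, neg = 7, p = 0.343750, fail to reject H0.


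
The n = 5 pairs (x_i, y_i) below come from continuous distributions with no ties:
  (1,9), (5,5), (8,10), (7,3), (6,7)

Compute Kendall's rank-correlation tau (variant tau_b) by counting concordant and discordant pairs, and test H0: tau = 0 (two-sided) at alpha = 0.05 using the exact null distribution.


Step 1: Enumerate the 10 unordered pairs (i,j) with i<j and classify each by sign(x_j-x_i) * sign(y_j-y_i).
  (1,2):dx=+4,dy=-4->D; (1,3):dx=+7,dy=+1->C; (1,4):dx=+6,dy=-6->D; (1,5):dx=+5,dy=-2->D
  (2,3):dx=+3,dy=+5->C; (2,4):dx=+2,dy=-2->D; (2,5):dx=+1,dy=+2->C; (3,4):dx=-1,dy=-7->C
  (3,5):dx=-2,dy=-3->C; (4,5):dx=-1,dy=+4->D
Step 2: C = 5, D = 5, total pairs = 10.
Step 3: tau = (C - D)/(n(n-1)/2) = (5 - 5)/10 = 0.000000.
Step 4: Exact two-sided p-value (enumerate n! = 120 permutations of y under H0): p = 1.000000.
Step 5: alpha = 0.05. fail to reject H0.

tau_b = 0.0000 (C=5, D=5), p = 1.000000, fail to reject H0.


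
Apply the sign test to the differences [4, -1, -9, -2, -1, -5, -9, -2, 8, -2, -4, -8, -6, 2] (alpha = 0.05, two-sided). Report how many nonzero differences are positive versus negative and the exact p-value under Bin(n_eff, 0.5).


Step 1: Discard zero differences. Original n = 14; n_eff = number of nonzero differences = 14.
Nonzero differences (with sign): +4, -1, -9, -2, -1, -5, -9, -2, +8, -2, -4, -8, -6, +2
Step 2: Count signs: positive = 3, negative = 11.
Step 3: Under H0: P(positive) = 0.5, so the number of positives S ~ Bin(14, 0.5).
Step 4: Two-sided exact p-value = sum of Bin(14,0.5) probabilities at or below the observed probability = 0.057373.
Step 5: alpha = 0.05. fail to reject H0.

n_eff = 14, pos = 3, neg = 11, p = 0.057373, fail to reject H0.


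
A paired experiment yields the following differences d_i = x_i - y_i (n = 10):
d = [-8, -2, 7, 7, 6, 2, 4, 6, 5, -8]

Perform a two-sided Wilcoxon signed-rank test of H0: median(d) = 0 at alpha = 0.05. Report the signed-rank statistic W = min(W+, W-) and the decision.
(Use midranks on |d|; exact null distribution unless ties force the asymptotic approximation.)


Step 1: Drop any zero differences (none here) and take |d_i|.
|d| = [8, 2, 7, 7, 6, 2, 4, 6, 5, 8]
Step 2: Midrank |d_i| (ties get averaged ranks).
ranks: |8|->9.5, |2|->1.5, |7|->7.5, |7|->7.5, |6|->5.5, |2|->1.5, |4|->3, |6|->5.5, |5|->4, |8|->9.5
Step 3: Attach original signs; sum ranks with positive sign and with negative sign.
W+ = 7.5 + 7.5 + 5.5 + 1.5 + 3 + 5.5 + 4 = 34.5
W- = 9.5 + 1.5 + 9.5 = 20.5
(Check: W+ + W- = 55 should equal n(n+1)/2 = 55.)
Step 4: Test statistic W = min(W+, W-) = 20.5.
Step 5: Ties in |d|, so use the tie-corrected normal approximation.
        E[W] = n(n+1)/4 = 10*11/4 = 27.5.
        Tie groups: |d|=2 (t=2), |d|=6 (t=2), |d|=7 (t=2), |d|=8 (t=2); sum(t^3 - t) = 24.
        Var[W] = n(n+1)(2n+1)/24 - sum(t^3-t)/48 = 2310/24 - 24/48 = 95.75.
        z = (W - E[W]) / sqrt(Var[W]) = (20.5 - 27.5) / 9.7852 = -0.7154.
        Two-sided p = 2*Phi(z) = 0.474383.
Step 6: alpha = 0.05. fail to reject H0.

W+ = 34.5, W- = 20.5, W = min = 20.5, p = 0.474383, fail to reject H0.


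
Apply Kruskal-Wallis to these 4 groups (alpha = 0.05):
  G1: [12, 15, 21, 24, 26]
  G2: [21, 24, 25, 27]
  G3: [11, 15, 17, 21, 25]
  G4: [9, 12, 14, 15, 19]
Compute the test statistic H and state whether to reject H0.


Step 1: Combine all N = 19 observations and assign midranks.
sorted (value, group, rank): (9,G4,1), (11,G3,2), (12,G1,3.5), (12,G4,3.5), (14,G4,5), (15,G1,7), (15,G3,7), (15,G4,7), (17,G3,9), (19,G4,10), (21,G1,12), (21,G2,12), (21,G3,12), (24,G1,14.5), (24,G2,14.5), (25,G2,16.5), (25,G3,16.5), (26,G1,18), (27,G2,19)
Step 2: Sum ranks within each group.
R_1 = 55 (n_1 = 5)
R_2 = 62 (n_2 = 4)
R_3 = 46.5 (n_3 = 5)
R_4 = 26.5 (n_4 = 5)
Step 3: H = 12/(N(N+1)) * sum(R_i^2/n_i) - 3(N+1)
     = 12/(19*20) * (55^2/5 + 62^2/4 + 46.5^2/5 + 26.5^2/5) - 3*20
     = 0.031579 * 2138.9 - 60
     = 7.544211.
Step 4: Ties present; correction factor C = 1 - 66/(19^3 - 19) = 0.990351. Corrected H = 7.544211 / 0.990351 = 7.617715.
Step 5: Under H0, H ~ chi^2(3); p-value = 0.054610.
Step 6: alpha = 0.05. fail to reject H0.

H = 7.6177, df = 3, p = 0.054610, fail to reject H0.


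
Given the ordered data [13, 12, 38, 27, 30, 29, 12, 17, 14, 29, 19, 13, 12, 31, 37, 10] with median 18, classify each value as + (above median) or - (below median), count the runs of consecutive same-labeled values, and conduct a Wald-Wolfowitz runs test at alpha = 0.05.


Step 1: Compute median = 18; label A = above, B = below.
Labels in order: BBAAAABBBAABBAAB  (n_A = 8, n_B = 8)
Step 2: Count runs R = 7.
Step 3: Under H0 (random ordering), E[R] = 2*n_A*n_B/(n_A+n_B) + 1 = 2*8*8/16 + 1 = 9.0000.
        Var[R] = 2*n_A*n_B*(2*n_A*n_B - n_A - n_B) / ((n_A+n_B)^2 * (n_A+n_B-1)) = 14336/3840 = 3.7333.
        SD[R] = 1.9322.
Step 4: Continuity-corrected z = (R + 0.5 - E[R]) / SD[R] = (7 + 0.5 - 9.0000) / 1.9322 = -0.7763.
Step 5: Two-sided p-value via normal approximation = 2*(1 - Phi(|z|)) = 0.437558.
Step 6: alpha = 0.05. fail to reject H0.

R = 7, z = -0.7763, p = 0.437558, fail to reject H0.


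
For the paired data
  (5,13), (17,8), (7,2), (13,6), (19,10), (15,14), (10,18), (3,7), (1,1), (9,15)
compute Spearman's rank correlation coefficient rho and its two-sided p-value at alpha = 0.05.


Step 1: Rank x and y separately (midranks; no ties here).
rank(x): 5->3, 17->9, 7->4, 13->7, 19->10, 15->8, 10->6, 3->2, 1->1, 9->5
rank(y): 13->7, 8->5, 2->2, 6->3, 10->6, 14->8, 18->10, 7->4, 1->1, 15->9
Step 2: d_i = R_x(i) - R_y(i); compute d_i^2.
  (3-7)^2=16, (9-5)^2=16, (4-2)^2=4, (7-3)^2=16, (10-6)^2=16, (8-8)^2=0, (6-10)^2=16, (2-4)^2=4, (1-1)^2=0, (5-9)^2=16
sum(d^2) = 104.
Step 3: rho = 1 - 6*104 / (10*(10^2 - 1)) = 1 - 624/990 = 0.369697.
Step 4: Under H0, t = rho * sqrt((n-2)/(1-rho^2)) = 1.1254 ~ t(8).
Step 5: Two-sided p-value from the t-distribution with 8 df = 0.293050.
Step 6: alpha = 0.05. fail to reject H0.

rho = 0.3697, p = 0.293050, fail to reject H0 at alpha = 0.05.


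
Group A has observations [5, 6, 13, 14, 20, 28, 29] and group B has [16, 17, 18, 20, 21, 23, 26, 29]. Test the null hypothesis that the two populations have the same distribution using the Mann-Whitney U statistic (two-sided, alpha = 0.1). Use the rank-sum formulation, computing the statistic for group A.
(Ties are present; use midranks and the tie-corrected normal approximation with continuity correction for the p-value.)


Step 1: Combine and sort all 15 observations; assign midranks.
sorted (value, group): (5,X), (6,X), (13,X), (14,X), (16,Y), (17,Y), (18,Y), (20,X), (20,Y), (21,Y), (23,Y), (26,Y), (28,X), (29,X), (29,Y)
ranks: 5->1, 6->2, 13->3, 14->4, 16->5, 17->6, 18->7, 20->8.5, 20->8.5, 21->10, 23->11, 26->12, 28->13, 29->14.5, 29->14.5
Step 2: Rank sum for X: R1 = 1 + 2 + 3 + 4 + 8.5 + 13 + 14.5 = 46.
Step 3: U_X = R1 - n1(n1+1)/2 = 46 - 7*8/2 = 46 - 28 = 18.
       U_Y = n1*n2 - U_X = 56 - 18 = 38.
Step 4: Ties are present, so use the tie-corrected normal approximation (with continuity correction) for the p-value.
Step 5: p-value = 0.270731; compare to alpha = 0.1. fail to reject H0.

U_X = 18, p = 0.270731, fail to reject H0 at alpha = 0.1.


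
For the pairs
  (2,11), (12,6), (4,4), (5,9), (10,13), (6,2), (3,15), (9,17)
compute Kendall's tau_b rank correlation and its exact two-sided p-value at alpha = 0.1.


Step 1: Enumerate the 28 unordered pairs (i,j) with i<j and classify each by sign(x_j-x_i) * sign(y_j-y_i).
  (1,2):dx=+10,dy=-5->D; (1,3):dx=+2,dy=-7->D; (1,4):dx=+3,dy=-2->D; (1,5):dx=+8,dy=+2->C
  (1,6):dx=+4,dy=-9->D; (1,7):dx=+1,dy=+4->C; (1,8):dx=+7,dy=+6->C; (2,3):dx=-8,dy=-2->C
  (2,4):dx=-7,dy=+3->D; (2,5):dx=-2,dy=+7->D; (2,6):dx=-6,dy=-4->C; (2,7):dx=-9,dy=+9->D
  (2,8):dx=-3,dy=+11->D; (3,4):dx=+1,dy=+5->C; (3,5):dx=+6,dy=+9->C; (3,6):dx=+2,dy=-2->D
  (3,7):dx=-1,dy=+11->D; (3,8):dx=+5,dy=+13->C; (4,5):dx=+5,dy=+4->C; (4,6):dx=+1,dy=-7->D
  (4,7):dx=-2,dy=+6->D; (4,8):dx=+4,dy=+8->C; (5,6):dx=-4,dy=-11->C; (5,7):dx=-7,dy=+2->D
  (5,8):dx=-1,dy=+4->D; (6,7):dx=-3,dy=+13->D; (6,8):dx=+3,dy=+15->C; (7,8):dx=+6,dy=+2->C
Step 2: C = 13, D = 15, total pairs = 28.
Step 3: tau = (C - D)/(n(n-1)/2) = (13 - 15)/28 = -0.071429.
Step 4: Exact two-sided p-value (enumerate n! = 40320 permutations of y under H0): p = 0.904861.
Step 5: alpha = 0.1. fail to reject H0.

tau_b = -0.0714 (C=13, D=15), p = 0.904861, fail to reject H0.


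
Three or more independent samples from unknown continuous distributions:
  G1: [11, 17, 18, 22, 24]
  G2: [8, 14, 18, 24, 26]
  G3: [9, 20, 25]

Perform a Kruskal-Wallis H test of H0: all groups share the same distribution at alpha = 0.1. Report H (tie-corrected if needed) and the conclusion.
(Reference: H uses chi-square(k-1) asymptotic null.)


Step 1: Combine all N = 13 observations and assign midranks.
sorted (value, group, rank): (8,G2,1), (9,G3,2), (11,G1,3), (14,G2,4), (17,G1,5), (18,G1,6.5), (18,G2,6.5), (20,G3,8), (22,G1,9), (24,G1,10.5), (24,G2,10.5), (25,G3,12), (26,G2,13)
Step 2: Sum ranks within each group.
R_1 = 34 (n_1 = 5)
R_2 = 35 (n_2 = 5)
R_3 = 22 (n_3 = 3)
Step 3: H = 12/(N(N+1)) * sum(R_i^2/n_i) - 3(N+1)
     = 12/(13*14) * (34^2/5 + 35^2/5 + 22^2/3) - 3*14
     = 0.065934 * 637.533 - 42
     = 0.035165.
Step 4: Ties present; correction factor C = 1 - 12/(13^3 - 13) = 0.994505. Corrected H = 0.035165 / 0.994505 = 0.035359.
Step 5: Under H0, H ~ chi^2(2); p-value = 0.982476.
Step 6: alpha = 0.1. fail to reject H0.

H = 0.0354, df = 2, p = 0.982476, fail to reject H0.
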